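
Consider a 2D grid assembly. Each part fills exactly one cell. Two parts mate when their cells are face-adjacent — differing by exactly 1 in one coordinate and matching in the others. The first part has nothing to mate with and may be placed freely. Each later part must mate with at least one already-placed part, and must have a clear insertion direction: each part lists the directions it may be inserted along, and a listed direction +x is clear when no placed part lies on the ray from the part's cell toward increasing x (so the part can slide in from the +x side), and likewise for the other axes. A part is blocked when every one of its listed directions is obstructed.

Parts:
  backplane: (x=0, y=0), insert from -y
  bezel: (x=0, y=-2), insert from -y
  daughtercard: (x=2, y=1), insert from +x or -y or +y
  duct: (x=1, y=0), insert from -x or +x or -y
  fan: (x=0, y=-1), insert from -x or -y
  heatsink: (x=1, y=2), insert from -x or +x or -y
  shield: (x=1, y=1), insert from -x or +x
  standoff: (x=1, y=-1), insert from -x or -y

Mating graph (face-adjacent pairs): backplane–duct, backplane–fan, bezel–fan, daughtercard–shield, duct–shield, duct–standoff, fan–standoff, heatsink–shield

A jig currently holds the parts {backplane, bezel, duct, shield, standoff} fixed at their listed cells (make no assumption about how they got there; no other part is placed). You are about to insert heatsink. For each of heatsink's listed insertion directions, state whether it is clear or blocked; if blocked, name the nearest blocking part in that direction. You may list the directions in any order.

+x: clear; -x: clear; -y: blocked by shield

-x: ray from heatsink(1, 2) has no placed part ⇒ clear
+x: ray from heatsink(1, 2) has no placed part ⇒ clear
-y: nearest on ray is shield@(1, 1) ⇒ blocked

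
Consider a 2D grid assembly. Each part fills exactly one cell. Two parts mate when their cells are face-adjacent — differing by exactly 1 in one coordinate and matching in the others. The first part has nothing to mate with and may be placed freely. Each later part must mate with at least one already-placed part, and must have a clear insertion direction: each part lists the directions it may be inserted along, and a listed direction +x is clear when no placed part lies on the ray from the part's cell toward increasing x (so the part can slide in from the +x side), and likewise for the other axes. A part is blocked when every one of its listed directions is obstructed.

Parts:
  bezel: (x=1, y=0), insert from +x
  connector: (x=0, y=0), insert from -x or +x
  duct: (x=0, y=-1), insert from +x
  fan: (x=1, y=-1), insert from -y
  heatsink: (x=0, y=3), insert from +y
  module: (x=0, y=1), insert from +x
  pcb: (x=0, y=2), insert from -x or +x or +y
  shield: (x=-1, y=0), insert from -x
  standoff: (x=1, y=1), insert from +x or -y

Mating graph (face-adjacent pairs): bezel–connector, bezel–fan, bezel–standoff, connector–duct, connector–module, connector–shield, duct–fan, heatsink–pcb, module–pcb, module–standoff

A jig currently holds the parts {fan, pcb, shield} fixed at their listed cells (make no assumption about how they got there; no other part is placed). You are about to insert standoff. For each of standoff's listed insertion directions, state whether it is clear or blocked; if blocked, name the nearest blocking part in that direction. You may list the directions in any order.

+x: clear; -y: blocked by fan

+x: ray from standoff(1, 1) has no placed part ⇒ clear
-y: nearest on ray is fan@(1, -1) ⇒ blocked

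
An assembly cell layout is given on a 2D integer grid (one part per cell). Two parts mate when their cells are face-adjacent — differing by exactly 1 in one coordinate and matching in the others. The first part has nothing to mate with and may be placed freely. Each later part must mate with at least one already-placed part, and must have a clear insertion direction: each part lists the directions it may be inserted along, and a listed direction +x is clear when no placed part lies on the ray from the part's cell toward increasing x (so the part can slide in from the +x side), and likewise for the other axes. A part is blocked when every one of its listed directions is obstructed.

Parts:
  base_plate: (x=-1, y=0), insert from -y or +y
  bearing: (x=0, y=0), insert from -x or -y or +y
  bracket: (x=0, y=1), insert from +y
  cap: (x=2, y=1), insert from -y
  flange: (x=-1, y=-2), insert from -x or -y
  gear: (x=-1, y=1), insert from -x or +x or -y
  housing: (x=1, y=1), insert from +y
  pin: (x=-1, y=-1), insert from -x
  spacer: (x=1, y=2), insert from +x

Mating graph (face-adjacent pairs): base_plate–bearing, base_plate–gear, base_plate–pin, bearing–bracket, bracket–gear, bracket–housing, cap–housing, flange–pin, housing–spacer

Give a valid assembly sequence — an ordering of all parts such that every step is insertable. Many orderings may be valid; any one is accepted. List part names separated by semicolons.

bearing; bracket; housing; spacer; cap; gear; base_plate; pin; flange

1. bearing@(0, 0) [-x clear] — {bearing}
2. bracket@(0, 1) [+y clear] — {bearing, bracket}
3. housing@(1, 1) [+y clear] — {bearing, bracket, housing}
4. spacer@(1, 2) [+x clear] — {bearing, bracket, housing, spacer}
5. cap@(2, 1) [-y clear] — {bearing, bracket, cap, housing, spacer}
6. gear@(-1, 1) [-x clear] — {bearing, bracket, cap, gear, housing, spacer}
7. base_plate@(-1, 0) [-y clear] — {base_plate, bearing, bracket, cap, gear, housing, spacer}
8. pin@(-1, -1) [-x clear] — {base_plate, bearing, bracket, cap, gear, housing, pin, spacer}
9. flange@(-1, -2) [-x clear] — {base_plate, bearing, bracket, cap, flange, gear, housing, pin, spacer}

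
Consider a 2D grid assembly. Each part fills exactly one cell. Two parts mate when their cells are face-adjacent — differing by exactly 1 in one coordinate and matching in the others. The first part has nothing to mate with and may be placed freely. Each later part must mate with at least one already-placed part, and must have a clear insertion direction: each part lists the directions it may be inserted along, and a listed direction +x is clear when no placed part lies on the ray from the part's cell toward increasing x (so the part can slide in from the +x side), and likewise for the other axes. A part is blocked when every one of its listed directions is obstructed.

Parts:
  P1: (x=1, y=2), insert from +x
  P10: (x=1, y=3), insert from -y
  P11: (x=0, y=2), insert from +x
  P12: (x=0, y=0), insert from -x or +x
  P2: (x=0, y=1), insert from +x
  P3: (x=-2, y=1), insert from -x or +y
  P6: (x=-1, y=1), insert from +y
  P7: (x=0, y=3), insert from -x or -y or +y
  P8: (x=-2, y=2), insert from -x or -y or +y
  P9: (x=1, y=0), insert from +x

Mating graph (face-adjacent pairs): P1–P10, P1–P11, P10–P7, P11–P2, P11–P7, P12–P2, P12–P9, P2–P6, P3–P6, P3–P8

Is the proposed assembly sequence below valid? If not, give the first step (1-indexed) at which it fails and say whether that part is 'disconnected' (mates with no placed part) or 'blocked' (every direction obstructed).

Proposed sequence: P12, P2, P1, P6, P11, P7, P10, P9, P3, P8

1. P12@(0, 0) [-x clear] — {P12}
2. P2@(0, 1) [+x clear] — {P12, P2}
3. P1@(1, 2) — no placed neighbour ⇒ disconnected

Invalid at step 3 (disconnected)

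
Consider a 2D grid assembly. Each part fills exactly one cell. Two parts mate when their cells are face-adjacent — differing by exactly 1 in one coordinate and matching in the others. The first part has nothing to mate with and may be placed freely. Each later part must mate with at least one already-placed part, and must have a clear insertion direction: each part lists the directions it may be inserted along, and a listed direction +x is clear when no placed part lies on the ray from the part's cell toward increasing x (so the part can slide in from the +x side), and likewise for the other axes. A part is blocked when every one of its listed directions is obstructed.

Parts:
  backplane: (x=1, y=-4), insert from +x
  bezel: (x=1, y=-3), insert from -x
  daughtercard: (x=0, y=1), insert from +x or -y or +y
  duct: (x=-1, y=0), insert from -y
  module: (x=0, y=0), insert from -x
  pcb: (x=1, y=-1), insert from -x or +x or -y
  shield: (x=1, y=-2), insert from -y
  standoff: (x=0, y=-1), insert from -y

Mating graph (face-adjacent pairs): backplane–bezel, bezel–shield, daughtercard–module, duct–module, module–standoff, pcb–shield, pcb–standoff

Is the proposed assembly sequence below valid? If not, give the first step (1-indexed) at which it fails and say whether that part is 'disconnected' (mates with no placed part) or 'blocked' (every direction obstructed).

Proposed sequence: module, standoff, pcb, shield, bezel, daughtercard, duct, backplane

Valid

1. module@(0, 0) [-x clear] — {module}
2. standoff@(0, -1) [-y clear] — {module, standoff}
3. pcb@(1, -1) [+x clear] — {module, pcb, standoff}
4. shield@(1, -2) [-y clear] — {module, pcb, shield, standoff}
5. bezel@(1, -3) [-x clear] — {bezel, module, pcb, shield, standoff}
6. daughtercard@(0, 1) [+x clear] — {bezel, daughtercard, module, pcb, shield, standoff}
7. duct@(-1, 0) [-y clear] — {bezel, daughtercard, duct, module, pcb, shield, standoff}
8. backplane@(1, -4) [+x clear] — {backplane, bezel, daughtercard, duct, module, pcb, shield, standoff}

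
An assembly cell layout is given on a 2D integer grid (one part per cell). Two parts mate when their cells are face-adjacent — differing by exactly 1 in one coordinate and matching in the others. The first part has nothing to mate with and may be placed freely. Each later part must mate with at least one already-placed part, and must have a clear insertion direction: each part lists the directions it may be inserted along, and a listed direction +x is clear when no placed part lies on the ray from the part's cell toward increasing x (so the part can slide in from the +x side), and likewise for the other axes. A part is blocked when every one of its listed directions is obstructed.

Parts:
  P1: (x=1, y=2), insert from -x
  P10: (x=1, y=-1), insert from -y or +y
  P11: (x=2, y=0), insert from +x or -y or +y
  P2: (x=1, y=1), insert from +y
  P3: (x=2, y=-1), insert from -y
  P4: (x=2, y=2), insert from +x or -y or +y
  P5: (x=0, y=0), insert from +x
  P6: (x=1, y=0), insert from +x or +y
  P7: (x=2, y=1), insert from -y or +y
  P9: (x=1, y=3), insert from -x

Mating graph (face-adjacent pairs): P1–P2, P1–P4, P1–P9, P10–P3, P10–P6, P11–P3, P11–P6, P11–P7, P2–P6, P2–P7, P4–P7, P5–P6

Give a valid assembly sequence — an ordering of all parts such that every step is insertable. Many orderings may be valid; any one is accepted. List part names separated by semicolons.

P5; P6; P2; P11; P3; P7; P1; P9; P4; P10

1. P5@(0, 0) [+x clear] — {P5}
2. P6@(1, 0) [+x clear] — {P5, P6}
3. P2@(1, 1) [+y clear] — {P2, P5, P6}
4. P11@(2, 0) [+x clear] — {P11, P2, P5, P6}
5. P3@(2, -1) [-y clear] — {P11, P2, P3, P5, P6}
6. P7@(2, 1) [+y clear] — {P11, P2, P3, P5, P6, P7}
7. P1@(1, 2) [-x clear] — {P1, P11, P2, P3, P5, P6, P7}
8. P9@(1, 3) [-x clear] — {P1, P11, P2, P3, P5, P6, P7, P9}
9. P4@(2, 2) [+x clear] — {P1, P11, P2, P3, P4, P5, P6, P7, P9}
10. P10@(1, -1) [-y clear] — {P1, P10, P11, P2, P3, P4, P5, P6, P7, P9}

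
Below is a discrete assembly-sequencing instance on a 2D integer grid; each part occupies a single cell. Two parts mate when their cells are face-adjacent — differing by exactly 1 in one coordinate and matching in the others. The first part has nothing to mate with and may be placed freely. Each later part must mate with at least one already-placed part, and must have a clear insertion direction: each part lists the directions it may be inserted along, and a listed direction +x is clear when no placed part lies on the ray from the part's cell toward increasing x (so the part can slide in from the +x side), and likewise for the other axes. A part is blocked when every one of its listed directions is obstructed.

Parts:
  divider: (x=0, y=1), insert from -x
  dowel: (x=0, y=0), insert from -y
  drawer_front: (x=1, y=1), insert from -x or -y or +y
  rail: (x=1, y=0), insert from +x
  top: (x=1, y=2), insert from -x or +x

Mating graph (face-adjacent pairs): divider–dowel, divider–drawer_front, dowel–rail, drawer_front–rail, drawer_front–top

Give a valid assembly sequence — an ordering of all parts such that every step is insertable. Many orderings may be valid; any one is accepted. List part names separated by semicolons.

1. drawer_front@(1, 1) [-x clear] — {drawer_front}
2. top@(1, 2) [-x clear] — {drawer_front, top}
3. rail@(1, 0) [+x clear] — {drawer_front, rail, top}
4. dowel@(0, 0) [-y clear] — {dowel, drawer_front, rail, top}
5. divider@(0, 1) [-x clear] — {divider, dowel, drawer_front, rail, top}

drawer_front; top; rail; dowel; divider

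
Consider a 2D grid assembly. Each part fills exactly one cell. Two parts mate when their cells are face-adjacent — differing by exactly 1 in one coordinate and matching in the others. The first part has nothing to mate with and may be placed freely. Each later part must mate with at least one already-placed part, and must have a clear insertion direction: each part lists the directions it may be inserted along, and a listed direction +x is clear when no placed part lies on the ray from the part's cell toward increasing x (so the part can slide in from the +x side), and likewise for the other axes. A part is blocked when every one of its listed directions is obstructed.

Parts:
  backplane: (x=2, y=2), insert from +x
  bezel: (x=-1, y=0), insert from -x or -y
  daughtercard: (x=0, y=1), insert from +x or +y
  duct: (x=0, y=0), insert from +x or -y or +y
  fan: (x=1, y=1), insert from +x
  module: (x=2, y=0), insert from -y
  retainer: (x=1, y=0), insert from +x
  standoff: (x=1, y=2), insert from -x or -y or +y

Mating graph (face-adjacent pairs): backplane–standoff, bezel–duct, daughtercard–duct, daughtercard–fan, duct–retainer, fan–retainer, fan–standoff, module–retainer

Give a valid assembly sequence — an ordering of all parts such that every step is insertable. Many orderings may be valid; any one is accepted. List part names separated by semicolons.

1. fan@(1, 1) [+x clear] — {fan}
2. retainer@(1, 0) [+x clear] — {fan, retainer}
3. standoff@(1, 2) [-x clear] — {fan, retainer, standoff}
4. backplane@(2, 2) [+x clear] — {backplane, fan, retainer, standoff}
5. daughtercard@(0, 1) [+y clear] — {backplane, daughtercard, fan, retainer, standoff}
6. module@(2, 0) [-y clear] — {backplane, daughtercard, fan, module, retainer, standoff}
7. duct@(0, 0) [-y clear] — {backplane, daughtercard, duct, fan, module, retainer, standoff}
8. bezel@(-1, 0) [-x clear] — {backplane, bezel, daughtercard, duct, fan, module, retainer, standoff}

fan; retainer; standoff; backplane; daughtercard; module; duct; bezel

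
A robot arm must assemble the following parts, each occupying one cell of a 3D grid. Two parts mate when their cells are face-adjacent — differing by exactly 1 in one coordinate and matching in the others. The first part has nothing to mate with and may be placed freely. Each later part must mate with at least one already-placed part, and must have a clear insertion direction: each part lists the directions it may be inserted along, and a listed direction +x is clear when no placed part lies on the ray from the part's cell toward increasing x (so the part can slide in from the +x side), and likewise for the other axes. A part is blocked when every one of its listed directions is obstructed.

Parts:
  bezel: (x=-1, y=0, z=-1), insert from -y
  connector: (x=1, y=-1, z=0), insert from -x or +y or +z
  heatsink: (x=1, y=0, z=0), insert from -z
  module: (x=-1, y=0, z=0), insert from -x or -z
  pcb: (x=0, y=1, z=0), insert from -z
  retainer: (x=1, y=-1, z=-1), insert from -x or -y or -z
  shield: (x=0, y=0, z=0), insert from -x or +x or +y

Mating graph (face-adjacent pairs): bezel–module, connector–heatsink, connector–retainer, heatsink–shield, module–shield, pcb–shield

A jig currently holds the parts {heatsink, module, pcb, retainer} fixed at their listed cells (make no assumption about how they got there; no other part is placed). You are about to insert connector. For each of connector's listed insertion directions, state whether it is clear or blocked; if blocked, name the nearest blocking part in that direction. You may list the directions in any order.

-x: ray from connector(1, -1, 0) has no placed part ⇒ clear
+y: nearest on ray is heatsink@(1, 0, 0) ⇒ blocked
+z: ray from connector(1, -1, 0) has no placed part ⇒ clear

+y: blocked by heatsink; +z: clear; -x: clear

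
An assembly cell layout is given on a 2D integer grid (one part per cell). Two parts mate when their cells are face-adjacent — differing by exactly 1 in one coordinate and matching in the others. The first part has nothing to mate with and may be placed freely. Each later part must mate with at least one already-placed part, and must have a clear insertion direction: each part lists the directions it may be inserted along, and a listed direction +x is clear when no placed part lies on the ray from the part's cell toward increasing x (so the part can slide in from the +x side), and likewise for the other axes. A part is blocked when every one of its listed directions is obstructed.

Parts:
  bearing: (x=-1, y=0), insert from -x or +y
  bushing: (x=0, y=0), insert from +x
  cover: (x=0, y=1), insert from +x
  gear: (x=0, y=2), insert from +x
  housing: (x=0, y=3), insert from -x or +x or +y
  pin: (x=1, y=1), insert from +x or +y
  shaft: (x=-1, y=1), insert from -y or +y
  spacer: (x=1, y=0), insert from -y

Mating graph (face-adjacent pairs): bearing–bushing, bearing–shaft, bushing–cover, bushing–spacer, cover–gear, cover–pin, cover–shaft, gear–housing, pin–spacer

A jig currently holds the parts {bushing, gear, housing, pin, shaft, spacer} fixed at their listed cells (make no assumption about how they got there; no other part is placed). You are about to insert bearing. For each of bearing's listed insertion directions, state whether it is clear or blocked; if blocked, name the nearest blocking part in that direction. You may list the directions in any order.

-x: ray from bearing(-1, 0) has no placed part ⇒ clear
+y: nearest on ray is shaft@(-1, 1) ⇒ blocked

+y: blocked by shaft; -x: clear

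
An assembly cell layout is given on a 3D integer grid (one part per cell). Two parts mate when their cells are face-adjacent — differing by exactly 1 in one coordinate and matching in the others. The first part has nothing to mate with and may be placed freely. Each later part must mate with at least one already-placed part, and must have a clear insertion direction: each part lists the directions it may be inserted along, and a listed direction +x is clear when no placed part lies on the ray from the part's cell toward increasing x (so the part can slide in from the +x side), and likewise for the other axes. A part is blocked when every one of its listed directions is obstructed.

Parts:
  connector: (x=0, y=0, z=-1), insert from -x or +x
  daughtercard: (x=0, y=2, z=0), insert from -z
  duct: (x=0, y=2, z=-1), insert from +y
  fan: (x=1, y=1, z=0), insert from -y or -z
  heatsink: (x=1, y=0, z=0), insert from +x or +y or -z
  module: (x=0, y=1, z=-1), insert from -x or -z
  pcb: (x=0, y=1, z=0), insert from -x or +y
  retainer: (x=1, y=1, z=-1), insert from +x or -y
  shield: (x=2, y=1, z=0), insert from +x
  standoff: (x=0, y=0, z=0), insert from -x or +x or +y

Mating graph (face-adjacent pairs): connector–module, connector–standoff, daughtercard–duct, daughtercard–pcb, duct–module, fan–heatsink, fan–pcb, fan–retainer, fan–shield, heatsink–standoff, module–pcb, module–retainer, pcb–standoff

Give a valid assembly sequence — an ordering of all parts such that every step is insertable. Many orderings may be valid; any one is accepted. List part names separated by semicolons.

shield; fan; heatsink; standoff; retainer; pcb; daughtercard; connector; duct; module

1. shield@(2, 1, 0) [+x clear] — {shield}
2. fan@(1, 1, 0) [-y clear] — {fan, shield}
3. heatsink@(1, 0, 0) [+x clear] — {fan, heatsink, shield}
4. standoff@(0, 0, 0) [-x clear] — {fan, heatsink, shield, standoff}
5. retainer@(1, 1, -1) [+x clear] — {fan, heatsink, retainer, shield, standoff}
6. pcb@(0, 1, 0) [-x clear] — {fan, heatsink, pcb, retainer, shield, standoff}
7. daughtercard@(0, 2, 0) [-z clear] — {daughtercard, fan, heatsink, pcb, retainer, shield, standoff}
8. connector@(0, 0, -1) [-x clear] — {connector, daughtercard, fan, heatsink, pcb, retainer, shield, standoff}
9. duct@(0, 2, -1) [+y clear] — {connector, daughtercard, duct, fan, heatsink, pcb, retainer, shield, standoff}
10. module@(0, 1, -1) [-x clear] — {connector, daughtercard, duct, fan, heatsink, module, pcb, retainer, shield, standoff}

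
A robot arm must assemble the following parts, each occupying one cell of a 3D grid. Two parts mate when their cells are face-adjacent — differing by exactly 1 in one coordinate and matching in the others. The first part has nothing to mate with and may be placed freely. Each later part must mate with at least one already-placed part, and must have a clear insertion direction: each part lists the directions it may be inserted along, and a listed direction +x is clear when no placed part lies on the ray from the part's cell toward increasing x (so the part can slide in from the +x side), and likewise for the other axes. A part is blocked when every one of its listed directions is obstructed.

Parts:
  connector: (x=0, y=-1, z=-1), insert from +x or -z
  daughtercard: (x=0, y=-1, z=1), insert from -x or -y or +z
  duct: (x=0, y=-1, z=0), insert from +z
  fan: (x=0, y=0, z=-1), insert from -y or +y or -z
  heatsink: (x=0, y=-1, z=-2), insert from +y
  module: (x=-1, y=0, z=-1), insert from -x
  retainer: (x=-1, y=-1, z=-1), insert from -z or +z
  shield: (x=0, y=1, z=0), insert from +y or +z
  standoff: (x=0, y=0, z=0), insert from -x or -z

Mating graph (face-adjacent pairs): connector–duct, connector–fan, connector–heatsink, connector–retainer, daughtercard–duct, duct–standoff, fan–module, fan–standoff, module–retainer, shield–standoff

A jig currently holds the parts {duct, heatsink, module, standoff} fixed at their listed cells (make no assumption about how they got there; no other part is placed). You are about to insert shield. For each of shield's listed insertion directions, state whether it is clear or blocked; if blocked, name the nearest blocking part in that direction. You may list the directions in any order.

+y: ray from shield(0, 1, 0) has no placed part ⇒ clear
+z: ray from shield(0, 1, 0) has no placed part ⇒ clear

+y: clear; +z: clear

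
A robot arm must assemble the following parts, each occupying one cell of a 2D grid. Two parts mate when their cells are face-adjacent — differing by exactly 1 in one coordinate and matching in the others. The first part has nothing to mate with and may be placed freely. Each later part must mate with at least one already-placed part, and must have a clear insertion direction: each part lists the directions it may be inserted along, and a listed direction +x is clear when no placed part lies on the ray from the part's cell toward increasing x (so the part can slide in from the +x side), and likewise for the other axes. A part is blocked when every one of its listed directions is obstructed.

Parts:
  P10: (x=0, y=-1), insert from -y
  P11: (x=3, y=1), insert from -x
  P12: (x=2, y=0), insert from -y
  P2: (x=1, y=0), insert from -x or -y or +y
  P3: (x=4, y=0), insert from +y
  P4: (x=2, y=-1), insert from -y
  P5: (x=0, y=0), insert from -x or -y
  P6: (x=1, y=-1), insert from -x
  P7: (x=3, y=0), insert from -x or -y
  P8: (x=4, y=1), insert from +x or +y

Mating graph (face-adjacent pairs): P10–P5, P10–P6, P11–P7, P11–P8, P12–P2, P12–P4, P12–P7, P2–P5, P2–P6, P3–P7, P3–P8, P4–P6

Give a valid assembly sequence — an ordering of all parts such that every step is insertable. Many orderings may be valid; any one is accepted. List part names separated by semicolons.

1. P2@(1, 0) [-x clear] — {P2}
2. P12@(2, 0) [-y clear] — {P12, P2}
3. P4@(2, -1) [-y clear] — {P12, P2, P4}
4. P5@(0, 0) [-x clear] — {P12, P2, P4, P5}
5. P6@(1, -1) [-x clear] — {P12, P2, P4, P5, P6}
6. P10@(0, -1) [-y clear] — {P10, P12, P2, P4, P5, P6}
7. P7@(3, 0) [-y clear] — {P10, P12, P2, P4, P5, P6, P7}
8. P3@(4, 0) [+y clear] — {P10, P12, P2, P3, P4, P5, P6, P7}
9. P8@(4, 1) [+x clear] — {P10, P12, P2, P3, P4, P5, P6, P7, P8}
10. P11@(3, 1) [-x clear] — {P10, P11, P12, P2, P3, P4, P5, P6, P7, P8}

P2; P12; P4; P5; P6; P10; P7; P3; P8; P11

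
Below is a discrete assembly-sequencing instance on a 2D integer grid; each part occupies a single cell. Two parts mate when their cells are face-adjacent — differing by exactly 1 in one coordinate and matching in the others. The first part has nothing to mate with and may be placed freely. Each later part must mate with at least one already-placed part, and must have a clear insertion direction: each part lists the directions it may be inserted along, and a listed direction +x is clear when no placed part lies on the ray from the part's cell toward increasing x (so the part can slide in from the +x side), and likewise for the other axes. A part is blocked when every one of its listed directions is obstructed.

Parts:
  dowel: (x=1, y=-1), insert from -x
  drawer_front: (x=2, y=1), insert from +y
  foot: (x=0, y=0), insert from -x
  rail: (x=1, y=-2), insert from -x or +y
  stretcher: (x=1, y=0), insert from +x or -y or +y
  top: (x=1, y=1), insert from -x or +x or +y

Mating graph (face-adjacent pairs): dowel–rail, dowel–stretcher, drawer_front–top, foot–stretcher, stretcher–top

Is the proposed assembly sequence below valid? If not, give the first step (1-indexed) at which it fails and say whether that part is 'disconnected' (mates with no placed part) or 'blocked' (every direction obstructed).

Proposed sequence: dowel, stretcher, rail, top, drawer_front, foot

1. dowel@(1, -1) [-x clear] — {dowel}
2. stretcher@(1, 0) [+x clear] — {dowel, stretcher}
3. rail@(1, -2) [-x clear] — {dowel, rail, stretcher}
4. top@(1, 1) [-x clear] — {dowel, rail, stretcher, top}
5. drawer_front@(2, 1) [+y clear] — {dowel, drawer_front, rail, stretcher, top}
6. foot@(0, 0) [-x clear] — {dowel, drawer_front, foot, rail, stretcher, top}

Valid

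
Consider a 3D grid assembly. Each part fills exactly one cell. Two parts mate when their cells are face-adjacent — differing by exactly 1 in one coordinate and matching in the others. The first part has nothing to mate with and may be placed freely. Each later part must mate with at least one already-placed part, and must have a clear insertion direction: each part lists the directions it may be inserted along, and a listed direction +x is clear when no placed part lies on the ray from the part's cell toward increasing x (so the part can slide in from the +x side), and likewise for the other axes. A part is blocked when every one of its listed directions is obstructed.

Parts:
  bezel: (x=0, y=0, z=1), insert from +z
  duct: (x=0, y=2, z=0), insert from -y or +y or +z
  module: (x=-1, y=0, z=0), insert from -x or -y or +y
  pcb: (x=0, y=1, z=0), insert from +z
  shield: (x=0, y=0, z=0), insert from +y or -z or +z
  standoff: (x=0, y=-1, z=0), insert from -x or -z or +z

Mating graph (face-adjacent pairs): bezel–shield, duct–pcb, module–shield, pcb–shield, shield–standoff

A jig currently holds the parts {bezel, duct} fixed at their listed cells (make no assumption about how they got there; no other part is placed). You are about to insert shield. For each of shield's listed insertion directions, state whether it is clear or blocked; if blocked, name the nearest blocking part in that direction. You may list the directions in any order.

+y: nearest on ray is duct@(0, 2, 0) ⇒ blocked
-z: ray from shield(0, 0, 0) has no placed part ⇒ clear
+z: nearest on ray is bezel@(0, 0, 1) ⇒ blocked

+y: blocked by duct; +z: blocked by bezel; -z: clear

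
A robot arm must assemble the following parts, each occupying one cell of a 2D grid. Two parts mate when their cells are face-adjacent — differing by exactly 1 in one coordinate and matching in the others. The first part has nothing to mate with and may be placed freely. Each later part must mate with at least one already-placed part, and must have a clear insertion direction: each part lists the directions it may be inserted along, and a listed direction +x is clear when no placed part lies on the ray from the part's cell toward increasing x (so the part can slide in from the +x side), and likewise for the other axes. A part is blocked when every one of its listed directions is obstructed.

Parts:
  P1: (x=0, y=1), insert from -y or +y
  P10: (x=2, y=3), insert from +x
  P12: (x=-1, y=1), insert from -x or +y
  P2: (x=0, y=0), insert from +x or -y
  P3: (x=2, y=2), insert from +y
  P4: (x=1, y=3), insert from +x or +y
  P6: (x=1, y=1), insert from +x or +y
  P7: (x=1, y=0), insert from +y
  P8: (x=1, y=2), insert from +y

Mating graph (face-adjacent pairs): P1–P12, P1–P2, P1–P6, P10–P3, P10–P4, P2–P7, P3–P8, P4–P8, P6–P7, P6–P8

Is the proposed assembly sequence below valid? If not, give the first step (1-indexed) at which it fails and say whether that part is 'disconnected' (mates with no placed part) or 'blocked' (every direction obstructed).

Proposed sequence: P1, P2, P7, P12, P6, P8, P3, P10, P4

Valid

1. P1@(0, 1) [-y clear] — {P1}
2. P2@(0, 0) [+x clear] — {P1, P2}
3. P7@(1, 0) [+y clear] — {P1, P2, P7}
4. P12@(-1, 1) [-x clear] — {P1, P12, P2, P7}
5. P6@(1, 1) [+x clear] — {P1, P12, P2, P6, P7}
6. P8@(1, 2) [+y clear] — {P1, P12, P2, P6, P7, P8}
7. P3@(2, 2) [+y clear] — {P1, P12, P2, P3, P6, P7, P8}
8. P10@(2, 3) [+x clear] — {P1, P10, P12, P2, P3, P6, P7, P8}
9. P4@(1, 3) [+y clear] — {P1, P10, P12, P2, P3, P4, P6, P7, P8}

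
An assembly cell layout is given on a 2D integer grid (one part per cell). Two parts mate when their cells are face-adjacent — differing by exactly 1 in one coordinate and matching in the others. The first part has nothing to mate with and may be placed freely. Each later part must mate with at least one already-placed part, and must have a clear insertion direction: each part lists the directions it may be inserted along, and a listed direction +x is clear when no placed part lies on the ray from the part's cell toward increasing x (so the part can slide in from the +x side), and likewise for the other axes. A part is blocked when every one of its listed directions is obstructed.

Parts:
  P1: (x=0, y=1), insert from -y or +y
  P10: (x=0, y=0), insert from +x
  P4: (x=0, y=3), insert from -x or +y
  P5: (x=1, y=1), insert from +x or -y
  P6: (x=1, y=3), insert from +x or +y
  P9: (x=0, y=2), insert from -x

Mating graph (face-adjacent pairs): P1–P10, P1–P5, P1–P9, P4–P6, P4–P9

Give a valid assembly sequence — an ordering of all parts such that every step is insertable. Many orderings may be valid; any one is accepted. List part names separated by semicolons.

P6; P4; P9; P1; P5; P10

1. P6@(1, 3) [+x clear] — {P6}
2. P4@(0, 3) [-x clear] — {P4, P6}
3. P9@(0, 2) [-x clear] — {P4, P6, P9}
4. P1@(0, 1) [-y clear] — {P1, P4, P6, P9}
5. P5@(1, 1) [+x clear] — {P1, P4, P5, P6, P9}
6. P10@(0, 0) [+x clear] — {P1, P10, P4, P5, P6, P9}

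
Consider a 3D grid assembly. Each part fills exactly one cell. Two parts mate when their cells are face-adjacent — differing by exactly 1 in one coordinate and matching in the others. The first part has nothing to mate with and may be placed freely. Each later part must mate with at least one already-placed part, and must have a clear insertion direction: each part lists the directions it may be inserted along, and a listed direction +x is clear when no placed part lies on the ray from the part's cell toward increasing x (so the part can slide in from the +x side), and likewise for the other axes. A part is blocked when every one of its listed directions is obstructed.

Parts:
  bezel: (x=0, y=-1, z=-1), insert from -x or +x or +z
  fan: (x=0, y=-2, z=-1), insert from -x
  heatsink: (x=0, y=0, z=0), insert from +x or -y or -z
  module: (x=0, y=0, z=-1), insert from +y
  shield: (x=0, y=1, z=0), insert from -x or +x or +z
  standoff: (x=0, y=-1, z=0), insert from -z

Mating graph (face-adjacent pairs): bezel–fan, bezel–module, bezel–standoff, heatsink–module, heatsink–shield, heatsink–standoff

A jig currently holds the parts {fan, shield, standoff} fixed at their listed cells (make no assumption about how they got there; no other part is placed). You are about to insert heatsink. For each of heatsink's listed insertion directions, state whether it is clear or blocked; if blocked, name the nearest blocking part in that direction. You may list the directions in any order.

+x: clear; -y: blocked by standoff; -z: clear

+x: ray from heatsink(0, 0, 0) has no placed part ⇒ clear
-y: nearest on ray is standoff@(0, -1, 0) ⇒ blocked
-z: ray from heatsink(0, 0, 0) has no placed part ⇒ clear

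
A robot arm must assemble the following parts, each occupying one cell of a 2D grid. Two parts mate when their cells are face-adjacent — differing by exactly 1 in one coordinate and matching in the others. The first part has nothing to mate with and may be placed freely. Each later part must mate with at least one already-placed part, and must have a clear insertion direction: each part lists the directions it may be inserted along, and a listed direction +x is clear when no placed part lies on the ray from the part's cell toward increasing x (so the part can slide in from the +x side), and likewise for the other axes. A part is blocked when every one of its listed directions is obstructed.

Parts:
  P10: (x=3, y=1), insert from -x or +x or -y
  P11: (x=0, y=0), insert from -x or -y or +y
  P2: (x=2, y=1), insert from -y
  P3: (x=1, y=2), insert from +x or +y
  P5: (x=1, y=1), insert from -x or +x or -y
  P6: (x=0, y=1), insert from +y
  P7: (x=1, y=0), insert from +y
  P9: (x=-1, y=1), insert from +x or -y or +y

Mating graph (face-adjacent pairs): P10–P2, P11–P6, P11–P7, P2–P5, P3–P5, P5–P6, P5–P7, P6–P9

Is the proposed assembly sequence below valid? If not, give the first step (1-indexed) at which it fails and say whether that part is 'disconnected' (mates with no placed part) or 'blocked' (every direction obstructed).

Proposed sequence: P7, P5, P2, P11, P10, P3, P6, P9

1. P7@(1, 0) [+y clear] — {P7}
2. P5@(1, 1) [-x clear] — {P5, P7}
3. P2@(2, 1) [-y clear] — {P2, P5, P7}
4. P11@(0, 0) [-x clear] — {P11, P2, P5, P7}
5. P10@(3, 1) [+x clear] — {P10, P11, P2, P5, P7}
6. P3@(1, 2) [+x clear] — {P10, P11, P2, P3, P5, P7}
7. P6@(0, 1) [+y clear] — {P10, P11, P2, P3, P5, P6, P7}
8. P9@(-1, 1) [-y clear] — {P10, P11, P2, P3, P5, P6, P7, P9}

Valid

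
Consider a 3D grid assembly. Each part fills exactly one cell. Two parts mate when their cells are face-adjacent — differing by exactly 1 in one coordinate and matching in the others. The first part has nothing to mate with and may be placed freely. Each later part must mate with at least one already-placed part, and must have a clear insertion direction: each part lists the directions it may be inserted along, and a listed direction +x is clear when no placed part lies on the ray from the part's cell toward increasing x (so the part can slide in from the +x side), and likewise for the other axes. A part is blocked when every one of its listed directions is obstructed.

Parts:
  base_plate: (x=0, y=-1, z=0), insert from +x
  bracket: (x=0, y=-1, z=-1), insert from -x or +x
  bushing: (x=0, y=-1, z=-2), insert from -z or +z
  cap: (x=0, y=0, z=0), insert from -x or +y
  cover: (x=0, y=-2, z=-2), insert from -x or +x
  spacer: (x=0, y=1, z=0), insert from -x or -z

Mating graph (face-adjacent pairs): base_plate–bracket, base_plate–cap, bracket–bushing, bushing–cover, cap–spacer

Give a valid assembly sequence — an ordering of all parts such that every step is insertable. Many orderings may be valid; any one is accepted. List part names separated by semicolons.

cover; bushing; bracket; base_plate; cap; spacer

1. cover@(0, -2, -2) [-x clear] — {cover}
2. bushing@(0, -1, -2) [-z clear] — {bushing, cover}
3. bracket@(0, -1, -1) [-x clear] — {bracket, bushing, cover}
4. base_plate@(0, -1, 0) [+x clear] — {base_plate, bracket, bushing, cover}
5. cap@(0, 0, 0) [-x clear] — {base_plate, bracket, bushing, cap, cover}
6. spacer@(0, 1, 0) [-x clear] — {base_plate, bracket, bushing, cap, cover, spacer}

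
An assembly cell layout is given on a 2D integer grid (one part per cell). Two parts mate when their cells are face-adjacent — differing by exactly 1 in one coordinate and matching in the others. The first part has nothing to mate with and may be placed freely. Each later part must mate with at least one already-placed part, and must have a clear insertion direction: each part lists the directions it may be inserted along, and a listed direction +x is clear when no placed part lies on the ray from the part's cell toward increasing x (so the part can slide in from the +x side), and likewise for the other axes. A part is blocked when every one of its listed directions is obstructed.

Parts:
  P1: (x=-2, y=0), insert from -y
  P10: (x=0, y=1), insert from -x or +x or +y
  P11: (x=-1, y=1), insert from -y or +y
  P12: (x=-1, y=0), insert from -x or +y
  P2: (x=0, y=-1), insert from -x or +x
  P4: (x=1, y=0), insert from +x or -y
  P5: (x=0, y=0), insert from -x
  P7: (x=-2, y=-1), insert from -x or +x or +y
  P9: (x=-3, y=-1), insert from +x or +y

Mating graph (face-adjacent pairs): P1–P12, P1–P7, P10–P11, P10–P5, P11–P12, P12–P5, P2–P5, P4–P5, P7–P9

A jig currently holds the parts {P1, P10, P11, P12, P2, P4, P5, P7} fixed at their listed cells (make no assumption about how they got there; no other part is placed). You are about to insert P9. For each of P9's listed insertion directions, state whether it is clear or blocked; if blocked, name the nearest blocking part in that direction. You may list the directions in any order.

+x: blocked by P7; +y: clear

+x: nearest on ray is P7@(-2, -1) ⇒ blocked
+y: ray from P9(-3, -1) has no placed part ⇒ clear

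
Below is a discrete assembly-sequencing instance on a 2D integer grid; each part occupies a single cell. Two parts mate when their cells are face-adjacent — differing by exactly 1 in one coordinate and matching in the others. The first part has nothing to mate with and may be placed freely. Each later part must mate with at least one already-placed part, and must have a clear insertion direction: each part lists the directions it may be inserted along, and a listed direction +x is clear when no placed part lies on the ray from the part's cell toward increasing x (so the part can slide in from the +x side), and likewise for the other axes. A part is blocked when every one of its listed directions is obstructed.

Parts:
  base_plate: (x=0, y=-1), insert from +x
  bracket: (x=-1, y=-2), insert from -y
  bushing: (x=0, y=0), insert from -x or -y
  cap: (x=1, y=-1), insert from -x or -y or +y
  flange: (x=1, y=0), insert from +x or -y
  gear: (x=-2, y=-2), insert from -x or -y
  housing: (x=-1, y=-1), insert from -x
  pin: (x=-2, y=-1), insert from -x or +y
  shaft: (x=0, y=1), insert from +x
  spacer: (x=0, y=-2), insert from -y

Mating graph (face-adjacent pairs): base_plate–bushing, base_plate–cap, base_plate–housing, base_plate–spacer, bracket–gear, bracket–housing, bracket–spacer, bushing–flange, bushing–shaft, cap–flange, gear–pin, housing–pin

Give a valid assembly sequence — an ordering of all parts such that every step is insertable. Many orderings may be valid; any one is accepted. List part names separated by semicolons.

housing; bracket; base_plate; cap; bushing; gear; pin; shaft; flange; spacer

1. housing@(-1, -1) [-x clear] — {housing}
2. bracket@(-1, -2) [-y clear] — {bracket, housing}
3. base_plate@(0, -1) [+x clear] — {base_plate, bracket, housing}
4. cap@(1, -1) [-y clear] — {base_plate, bracket, cap, housing}
5. bushing@(0, 0) [-x clear] — {base_plate, bracket, bushing, cap, housing}
6. gear@(-2, -2) [-x clear] — {base_plate, bracket, bushing, cap, gear, housing}
7. pin@(-2, -1) [-x clear] — {base_plate, bracket, bushing, cap, gear, housing, pin}
8. shaft@(0, 1) [+x clear] — {base_plate, bracket, bushing, cap, gear, housing, pin, shaft}
9. flange@(1, 0) [+x clear] — {base_plate, bracket, bushing, cap, flange, gear, housing, pin, shaft}
10. spacer@(0, -2) [-y clear] — {base_plate, bracket, bushing, cap, flange, gear, housing, pin, shaft, spacer}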